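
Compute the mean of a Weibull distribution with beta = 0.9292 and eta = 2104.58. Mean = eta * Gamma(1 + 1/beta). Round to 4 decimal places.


beta = 0.9292, eta = 2104.58
1/beta = 1.0762
1 + 1/beta = 2.0762
Gamma(2.0762) = 1.0346
Mean = 2104.58 * 1.0346
Mean = 2177.4899

2177.4899


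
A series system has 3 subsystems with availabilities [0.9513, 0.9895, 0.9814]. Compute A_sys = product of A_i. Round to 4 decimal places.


Subsystems: [0.9513, 0.9895, 0.9814]
After subsystem 1 (A=0.9513): product = 0.9513
After subsystem 2 (A=0.9895): product = 0.9413
After subsystem 3 (A=0.9814): product = 0.9238
A_sys = 0.9238

0.9238


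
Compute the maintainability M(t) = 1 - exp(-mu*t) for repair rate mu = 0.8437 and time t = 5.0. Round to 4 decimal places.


mu = 0.8437, t = 5.0
mu * t = 0.8437 * 5.0 = 4.2185
exp(-4.2185) = 0.0147
M(t) = 1 - 0.0147
M(t) = 0.9853

0.9853


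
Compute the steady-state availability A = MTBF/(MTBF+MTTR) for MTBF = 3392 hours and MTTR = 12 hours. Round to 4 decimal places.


MTBF = 3392
MTTR = 12
MTBF + MTTR = 3404
A = 3392 / 3404
A = 0.9965

0.9965


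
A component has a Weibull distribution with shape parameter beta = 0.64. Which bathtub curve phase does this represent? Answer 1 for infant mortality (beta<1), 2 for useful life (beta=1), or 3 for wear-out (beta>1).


beta = 0.64
Compare beta to 1:
beta < 1 => infant mortality (phase 1)
beta = 1 => useful life (phase 2)
beta > 1 => wear-out (phase 3)
Since beta = 0.64, this is infant mortality (decreasing failure rate)
Phase = 1

1


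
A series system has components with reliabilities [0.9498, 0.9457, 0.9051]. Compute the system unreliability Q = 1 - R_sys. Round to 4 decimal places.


Components: [0.9498, 0.9457, 0.9051]
After component 1: product = 0.9498
After component 2: product = 0.8982
After component 3: product = 0.813
R_sys = 0.813
Q = 1 - 0.813 = 0.187

0.187


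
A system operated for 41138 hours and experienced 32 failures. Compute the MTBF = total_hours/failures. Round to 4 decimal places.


total_hours = 41138
failures = 32
MTBF = 41138 / 32
MTBF = 1285.5625

1285.5625


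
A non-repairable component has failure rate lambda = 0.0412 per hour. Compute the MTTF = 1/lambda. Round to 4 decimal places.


lambda = 0.0412
MTTF = 1 / 0.0412
MTTF = 24.2718

24.2718


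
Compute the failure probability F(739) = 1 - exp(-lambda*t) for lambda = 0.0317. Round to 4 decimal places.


lambda = 0.0317, t = 739
lambda * t = 23.4263
exp(-23.4263) = 0.0
F(t) = 1 - 0.0
F(t) = 1.0

1.0


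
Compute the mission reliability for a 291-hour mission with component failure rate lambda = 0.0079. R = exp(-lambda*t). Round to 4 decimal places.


lambda = 0.0079
mission_time = 291
lambda * t = 0.0079 * 291 = 2.2989
R = exp(-2.2989)
R = 0.1004

0.1004


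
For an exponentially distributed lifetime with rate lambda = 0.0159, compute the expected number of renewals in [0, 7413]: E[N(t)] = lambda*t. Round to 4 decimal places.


lambda = 0.0159
t = 7413
E[N(t)] = lambda * t
E[N(t)] = 0.0159 * 7413
E[N(t)] = 117.8667

117.8667


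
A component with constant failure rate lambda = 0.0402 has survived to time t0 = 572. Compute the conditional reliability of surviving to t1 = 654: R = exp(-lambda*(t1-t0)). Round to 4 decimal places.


lambda = 0.0402
t0 = 572, t1 = 654
t1 - t0 = 82
lambda * (t1-t0) = 0.0402 * 82 = 3.2964
R = exp(-3.2964)
R = 0.037

0.037


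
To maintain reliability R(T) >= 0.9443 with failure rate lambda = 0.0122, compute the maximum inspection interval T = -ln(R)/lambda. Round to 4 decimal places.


R_target = 0.9443
lambda = 0.0122
-ln(0.9443) = 0.0573
T = 0.0573 / 0.0122
T = 4.6977

4.6977


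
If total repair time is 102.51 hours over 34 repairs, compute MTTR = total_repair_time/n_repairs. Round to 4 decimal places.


total_repair_time = 102.51
n_repairs = 34
MTTR = 102.51 / 34
MTTR = 3.015

3.015


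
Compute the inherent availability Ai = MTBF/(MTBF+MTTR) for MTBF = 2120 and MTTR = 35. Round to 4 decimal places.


MTBF = 2120
MTTR = 35
MTBF + MTTR = 2155
Ai = 2120 / 2155
Ai = 0.9838

0.9838


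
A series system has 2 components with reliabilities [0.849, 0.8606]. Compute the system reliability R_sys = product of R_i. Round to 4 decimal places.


Components: [0.849, 0.8606]
After component 1 (R=0.849): product = 0.849
After component 2 (R=0.8606): product = 0.7306
R_sys = 0.7306

0.7306


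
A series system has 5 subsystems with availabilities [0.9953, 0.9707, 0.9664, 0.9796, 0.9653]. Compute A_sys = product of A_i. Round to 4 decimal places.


Subsystems: [0.9953, 0.9707, 0.9664, 0.9796, 0.9653]
After subsystem 1 (A=0.9953): product = 0.9953
After subsystem 2 (A=0.9707): product = 0.9661
After subsystem 3 (A=0.9664): product = 0.9337
After subsystem 4 (A=0.9796): product = 0.9146
After subsystem 5 (A=0.9653): product = 0.8829
A_sys = 0.8829

0.8829


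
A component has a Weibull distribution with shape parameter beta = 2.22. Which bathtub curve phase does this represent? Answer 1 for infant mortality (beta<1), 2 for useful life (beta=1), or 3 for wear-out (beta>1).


beta = 2.22
Compare beta to 1:
beta < 1 => infant mortality (phase 1)
beta = 1 => useful life (phase 2)
beta > 1 => wear-out (phase 3)
Since beta = 2.22, this is wear-out (increasing failure rate)
Phase = 3

3


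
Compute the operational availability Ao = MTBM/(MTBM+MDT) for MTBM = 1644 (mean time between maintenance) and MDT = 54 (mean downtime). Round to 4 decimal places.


MTBM = 1644
MDT = 54
MTBM + MDT = 1698
Ao = 1644 / 1698
Ao = 0.9682

0.9682


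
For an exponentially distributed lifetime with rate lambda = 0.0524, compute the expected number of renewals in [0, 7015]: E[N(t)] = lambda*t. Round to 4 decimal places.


lambda = 0.0524
t = 7015
E[N(t)] = lambda * t
E[N(t)] = 0.0524 * 7015
E[N(t)] = 367.586

367.586


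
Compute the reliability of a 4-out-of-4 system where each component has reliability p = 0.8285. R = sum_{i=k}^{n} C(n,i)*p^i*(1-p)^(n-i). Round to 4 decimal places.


k = 4, n = 4, p = 0.8285
i=4: C(4,4)=1 * 0.8285^4 * 0.1715^0 = 0.4712
R = sum of terms = 0.4712

0.4712


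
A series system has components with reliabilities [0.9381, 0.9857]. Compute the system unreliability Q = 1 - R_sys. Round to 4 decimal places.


Components: [0.9381, 0.9857]
After component 1: product = 0.9381
After component 2: product = 0.9247
R_sys = 0.9247
Q = 1 - 0.9247 = 0.0753

0.0753


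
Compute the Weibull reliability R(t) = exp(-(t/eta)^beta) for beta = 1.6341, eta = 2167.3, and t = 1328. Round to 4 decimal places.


beta = 1.6341, eta = 2167.3, t = 1328
t/eta = 1328 / 2167.3 = 0.6127
(t/eta)^beta = 0.6127^1.6341 = 0.4492
R(t) = exp(-0.4492)
R(t) = 0.6382

0.6382


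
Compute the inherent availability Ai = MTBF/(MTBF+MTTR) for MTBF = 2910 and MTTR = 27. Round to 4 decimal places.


MTBF = 2910
MTTR = 27
MTBF + MTTR = 2937
Ai = 2910 / 2937
Ai = 0.9908

0.9908


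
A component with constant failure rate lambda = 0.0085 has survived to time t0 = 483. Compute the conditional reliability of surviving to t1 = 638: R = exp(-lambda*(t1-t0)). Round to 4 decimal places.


lambda = 0.0085
t0 = 483, t1 = 638
t1 - t0 = 155
lambda * (t1-t0) = 0.0085 * 155 = 1.3175
R = exp(-1.3175)
R = 0.2678

0.2678


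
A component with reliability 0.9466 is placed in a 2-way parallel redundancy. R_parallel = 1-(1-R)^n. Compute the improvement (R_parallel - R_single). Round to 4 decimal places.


R_single = 0.9466, n = 2
1 - R_single = 0.0534
(1 - R_single)^n = 0.0534^2 = 0.0029
R_parallel = 1 - 0.0029 = 0.9971
Improvement = 0.9971 - 0.9466
Improvement = 0.0505

0.0505


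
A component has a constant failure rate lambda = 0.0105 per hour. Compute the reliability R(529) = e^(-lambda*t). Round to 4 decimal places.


lambda = 0.0105
t = 529
lambda * t = 5.5545
R(t) = e^(-5.5545)
R(t) = 0.0039

0.0039


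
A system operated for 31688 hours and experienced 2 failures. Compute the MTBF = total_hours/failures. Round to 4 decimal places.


total_hours = 31688
failures = 2
MTBF = 31688 / 2
MTBF = 15844.0

15844.0


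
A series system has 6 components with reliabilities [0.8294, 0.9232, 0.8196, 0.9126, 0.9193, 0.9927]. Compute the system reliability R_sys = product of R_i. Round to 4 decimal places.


Components: [0.8294, 0.9232, 0.8196, 0.9126, 0.9193, 0.9927]
After component 1 (R=0.8294): product = 0.8294
After component 2 (R=0.9232): product = 0.7657
After component 3 (R=0.8196): product = 0.6276
After component 4 (R=0.9126): product = 0.5727
After component 5 (R=0.9193): product = 0.5265
After component 6 (R=0.9927): product = 0.5227
R_sys = 0.5227

0.5227


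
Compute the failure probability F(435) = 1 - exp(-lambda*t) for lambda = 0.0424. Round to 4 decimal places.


lambda = 0.0424, t = 435
lambda * t = 18.444
exp(-18.444) = 0.0
F(t) = 1 - 0.0
F(t) = 1.0

1.0


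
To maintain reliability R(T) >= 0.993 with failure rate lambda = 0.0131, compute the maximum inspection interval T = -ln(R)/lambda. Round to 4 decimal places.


R_target = 0.993
lambda = 0.0131
-ln(0.993) = 0.007
T = 0.007 / 0.0131
T = 0.5362

0.5362


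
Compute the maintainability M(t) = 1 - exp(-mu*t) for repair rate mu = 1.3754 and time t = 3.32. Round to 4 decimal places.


mu = 1.3754, t = 3.32
mu * t = 1.3754 * 3.32 = 4.5663
exp(-4.5663) = 0.0104
M(t) = 1 - 0.0104
M(t) = 0.9896

0.9896


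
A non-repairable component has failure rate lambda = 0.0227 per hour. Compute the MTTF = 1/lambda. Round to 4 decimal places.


lambda = 0.0227
MTTF = 1 / 0.0227
MTTF = 44.0529

44.0529


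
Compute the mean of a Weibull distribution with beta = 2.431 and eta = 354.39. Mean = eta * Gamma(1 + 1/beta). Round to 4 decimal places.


beta = 2.431, eta = 354.39
1/beta = 0.4114
1 + 1/beta = 1.4114
Gamma(1.4114) = 0.8867
Mean = 354.39 * 0.8867
Mean = 314.2391

314.2391


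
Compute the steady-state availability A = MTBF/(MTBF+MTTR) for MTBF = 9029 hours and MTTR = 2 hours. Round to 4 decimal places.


MTBF = 9029
MTTR = 2
MTBF + MTTR = 9031
A = 9029 / 9031
A = 0.9998

0.9998


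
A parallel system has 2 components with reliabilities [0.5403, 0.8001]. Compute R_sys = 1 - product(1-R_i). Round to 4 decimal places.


Components: [0.5403, 0.8001]
(1 - 0.5403) = 0.4597, running product = 0.4597
(1 - 0.8001) = 0.1999, running product = 0.0919
Product of (1-R_i) = 0.0919
R_sys = 1 - 0.0919 = 0.9081

0.9081


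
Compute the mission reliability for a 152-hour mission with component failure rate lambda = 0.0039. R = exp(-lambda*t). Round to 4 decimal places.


lambda = 0.0039
mission_time = 152
lambda * t = 0.0039 * 152 = 0.5928
R = exp(-0.5928)
R = 0.5528

0.5528


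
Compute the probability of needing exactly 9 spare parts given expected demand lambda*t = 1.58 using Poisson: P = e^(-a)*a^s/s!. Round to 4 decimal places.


a = 1.58, s = 9
e^(-a) = e^(-1.58) = 0.206
a^s = 1.58^9 = 61.364
s! = 362880
P = 0.206 * 61.364 / 362880
P = 0.0

0.0


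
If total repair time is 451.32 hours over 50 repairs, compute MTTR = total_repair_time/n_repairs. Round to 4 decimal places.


total_repair_time = 451.32
n_repairs = 50
MTTR = 451.32 / 50
MTTR = 9.0264

9.0264


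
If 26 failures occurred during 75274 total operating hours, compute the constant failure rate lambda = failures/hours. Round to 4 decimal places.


failures = 26
total_hours = 75274
lambda = 26 / 75274
lambda = 0.0003

0.0003


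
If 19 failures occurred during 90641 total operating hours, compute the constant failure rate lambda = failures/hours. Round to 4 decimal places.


failures = 19
total_hours = 90641
lambda = 19 / 90641
lambda = 0.0002

0.0002


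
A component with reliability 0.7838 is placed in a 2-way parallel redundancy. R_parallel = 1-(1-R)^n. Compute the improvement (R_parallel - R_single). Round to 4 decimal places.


R_single = 0.7838, n = 2
1 - R_single = 0.2162
(1 - R_single)^n = 0.2162^2 = 0.0467
R_parallel = 1 - 0.0467 = 0.9533
Improvement = 0.9533 - 0.7838
Improvement = 0.1695

0.1695


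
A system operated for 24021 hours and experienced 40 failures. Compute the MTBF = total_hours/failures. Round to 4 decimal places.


total_hours = 24021
failures = 40
MTBF = 24021 / 40
MTBF = 600.525

600.525


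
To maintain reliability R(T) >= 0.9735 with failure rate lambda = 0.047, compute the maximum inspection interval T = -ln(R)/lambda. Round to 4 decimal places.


R_target = 0.9735
lambda = 0.047
-ln(0.9735) = 0.0269
T = 0.0269 / 0.047
T = 0.5714

0.5714


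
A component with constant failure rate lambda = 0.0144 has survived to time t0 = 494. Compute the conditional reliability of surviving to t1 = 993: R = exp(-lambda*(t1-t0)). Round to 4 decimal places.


lambda = 0.0144
t0 = 494, t1 = 993
t1 - t0 = 499
lambda * (t1-t0) = 0.0144 * 499 = 7.1856
R = exp(-7.1856)
R = 0.0008

0.0008


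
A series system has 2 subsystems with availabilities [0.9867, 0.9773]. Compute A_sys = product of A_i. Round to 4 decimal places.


Subsystems: [0.9867, 0.9773]
After subsystem 1 (A=0.9867): product = 0.9867
After subsystem 2 (A=0.9773): product = 0.9643
A_sys = 0.9643

0.9643


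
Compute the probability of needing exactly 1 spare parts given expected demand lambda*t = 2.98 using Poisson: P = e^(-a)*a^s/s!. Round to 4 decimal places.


a = 2.98, s = 1
e^(-a) = e^(-2.98) = 0.0508
a^s = 2.98^1 = 2.98
s! = 1
P = 0.0508 * 2.98 / 1
P = 0.1514

0.1514


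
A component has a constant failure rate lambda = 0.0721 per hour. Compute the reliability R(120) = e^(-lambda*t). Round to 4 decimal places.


lambda = 0.0721
t = 120
lambda * t = 8.652
R(t) = e^(-8.652)
R(t) = 0.0002

0.0002


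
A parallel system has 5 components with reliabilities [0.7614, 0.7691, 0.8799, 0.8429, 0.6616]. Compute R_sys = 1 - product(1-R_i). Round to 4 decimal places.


Components: [0.7614, 0.7691, 0.8799, 0.8429, 0.6616]
(1 - 0.7614) = 0.2386, running product = 0.2386
(1 - 0.7691) = 0.2309, running product = 0.0551
(1 - 0.8799) = 0.1201, running product = 0.0066
(1 - 0.8429) = 0.1571, running product = 0.001
(1 - 0.6616) = 0.3384, running product = 0.0004
Product of (1-R_i) = 0.0004
R_sys = 1 - 0.0004 = 0.9996

0.9996


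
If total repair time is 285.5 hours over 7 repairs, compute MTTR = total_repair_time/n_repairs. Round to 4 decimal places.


total_repair_time = 285.5
n_repairs = 7
MTTR = 285.5 / 7
MTTR = 40.7857

40.7857


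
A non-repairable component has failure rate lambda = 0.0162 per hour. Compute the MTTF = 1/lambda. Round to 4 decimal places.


lambda = 0.0162
MTTF = 1 / 0.0162
MTTF = 61.7284

61.7284


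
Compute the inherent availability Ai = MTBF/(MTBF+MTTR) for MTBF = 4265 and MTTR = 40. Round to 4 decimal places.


MTBF = 4265
MTTR = 40
MTBF + MTTR = 4305
Ai = 4265 / 4305
Ai = 0.9907

0.9907


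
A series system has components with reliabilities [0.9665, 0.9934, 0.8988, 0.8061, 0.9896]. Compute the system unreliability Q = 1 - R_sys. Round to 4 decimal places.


Components: [0.9665, 0.9934, 0.8988, 0.8061, 0.9896]
After component 1: product = 0.9665
After component 2: product = 0.9601
After component 3: product = 0.863
After component 4: product = 0.6956
After component 5: product = 0.6884
R_sys = 0.6884
Q = 1 - 0.6884 = 0.3116

0.3116


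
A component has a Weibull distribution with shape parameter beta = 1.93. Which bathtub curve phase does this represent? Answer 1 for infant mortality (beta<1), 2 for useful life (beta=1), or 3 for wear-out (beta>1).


beta = 1.93
Compare beta to 1:
beta < 1 => infant mortality (phase 1)
beta = 1 => useful life (phase 2)
beta > 1 => wear-out (phase 3)
Since beta = 1.93, this is wear-out (increasing failure rate)
Phase = 3

3


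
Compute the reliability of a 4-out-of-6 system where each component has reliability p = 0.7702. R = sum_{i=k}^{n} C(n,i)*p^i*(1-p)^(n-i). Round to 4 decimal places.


k = 4, n = 6, p = 0.7702
i=4: C(6,4)=15 * 0.7702^4 * 0.2298^2 = 0.2787
i=5: C(6,5)=6 * 0.7702^5 * 0.2298^1 = 0.3737
i=6: C(6,6)=1 * 0.7702^6 * 0.2298^0 = 0.2087
R = sum of terms = 0.8612

0.8612


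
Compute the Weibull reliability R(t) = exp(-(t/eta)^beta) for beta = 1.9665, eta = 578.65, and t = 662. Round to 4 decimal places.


beta = 1.9665, eta = 578.65, t = 662
t/eta = 662 / 578.65 = 1.144
(t/eta)^beta = 1.144^1.9665 = 1.3029
R(t) = exp(-1.3029)
R(t) = 0.2717

0.2717


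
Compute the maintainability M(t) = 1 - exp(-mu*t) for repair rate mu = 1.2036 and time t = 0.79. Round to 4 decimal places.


mu = 1.2036, t = 0.79
mu * t = 1.2036 * 0.79 = 0.9508
exp(-0.9508) = 0.3864
M(t) = 1 - 0.3864
M(t) = 0.6136

0.6136


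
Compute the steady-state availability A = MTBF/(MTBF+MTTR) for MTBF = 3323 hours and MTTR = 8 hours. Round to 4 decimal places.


MTBF = 3323
MTTR = 8
MTBF + MTTR = 3331
A = 3323 / 3331
A = 0.9976

0.9976


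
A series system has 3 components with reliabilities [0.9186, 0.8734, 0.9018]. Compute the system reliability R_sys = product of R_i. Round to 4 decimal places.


Components: [0.9186, 0.8734, 0.9018]
After component 1 (R=0.9186): product = 0.9186
After component 2 (R=0.8734): product = 0.8023
After component 3 (R=0.9018): product = 0.7235
R_sys = 0.7235

0.7235


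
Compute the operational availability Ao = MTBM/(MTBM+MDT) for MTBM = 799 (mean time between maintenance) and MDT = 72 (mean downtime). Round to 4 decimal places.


MTBM = 799
MDT = 72
MTBM + MDT = 871
Ao = 799 / 871
Ao = 0.9173

0.9173


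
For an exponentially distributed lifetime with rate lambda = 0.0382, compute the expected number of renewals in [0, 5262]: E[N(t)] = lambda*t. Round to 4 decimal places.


lambda = 0.0382
t = 5262
E[N(t)] = lambda * t
E[N(t)] = 0.0382 * 5262
E[N(t)] = 201.0084

201.0084


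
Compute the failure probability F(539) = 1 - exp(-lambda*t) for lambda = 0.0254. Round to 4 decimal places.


lambda = 0.0254, t = 539
lambda * t = 13.6906
exp(-13.6906) = 0.0
F(t) = 1 - 0.0
F(t) = 1.0

1.0


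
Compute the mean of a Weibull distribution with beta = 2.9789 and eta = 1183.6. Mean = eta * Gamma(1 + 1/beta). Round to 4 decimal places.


beta = 2.9789, eta = 1183.6
1/beta = 0.3357
1 + 1/beta = 1.3357
Gamma(1.3357) = 0.8927
Mean = 1183.6 * 0.8927
Mean = 1056.6043

1056.6043


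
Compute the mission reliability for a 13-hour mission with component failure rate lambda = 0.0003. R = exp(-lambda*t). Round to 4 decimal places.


lambda = 0.0003
mission_time = 13
lambda * t = 0.0003 * 13 = 0.0039
R = exp(-0.0039)
R = 0.9961

0.9961


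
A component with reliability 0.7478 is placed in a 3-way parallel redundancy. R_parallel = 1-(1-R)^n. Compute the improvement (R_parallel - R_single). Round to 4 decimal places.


R_single = 0.7478, n = 3
1 - R_single = 0.2522
(1 - R_single)^n = 0.2522^3 = 0.016
R_parallel = 1 - 0.016 = 0.984
Improvement = 0.984 - 0.7478
Improvement = 0.2362

0.2362


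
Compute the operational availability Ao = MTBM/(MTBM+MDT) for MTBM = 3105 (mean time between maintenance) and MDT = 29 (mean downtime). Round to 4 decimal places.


MTBM = 3105
MDT = 29
MTBM + MDT = 3134
Ao = 3105 / 3134
Ao = 0.9907

0.9907


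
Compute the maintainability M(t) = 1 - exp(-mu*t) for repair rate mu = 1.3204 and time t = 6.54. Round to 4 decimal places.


mu = 1.3204, t = 6.54
mu * t = 1.3204 * 6.54 = 8.6354
exp(-8.6354) = 0.0002
M(t) = 1 - 0.0002
M(t) = 0.9998

0.9998


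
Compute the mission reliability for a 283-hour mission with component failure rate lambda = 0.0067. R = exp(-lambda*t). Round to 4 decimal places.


lambda = 0.0067
mission_time = 283
lambda * t = 0.0067 * 283 = 1.8961
R = exp(-1.8961)
R = 0.1502

0.1502


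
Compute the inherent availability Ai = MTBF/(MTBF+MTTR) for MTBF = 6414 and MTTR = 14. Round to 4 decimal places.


MTBF = 6414
MTTR = 14
MTBF + MTTR = 6428
Ai = 6414 / 6428
Ai = 0.9978

0.9978


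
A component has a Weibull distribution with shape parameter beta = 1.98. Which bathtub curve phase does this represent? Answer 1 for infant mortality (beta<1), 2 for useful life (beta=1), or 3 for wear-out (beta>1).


beta = 1.98
Compare beta to 1:
beta < 1 => infant mortality (phase 1)
beta = 1 => useful life (phase 2)
beta > 1 => wear-out (phase 3)
Since beta = 1.98, this is wear-out (increasing failure rate)
Phase = 3

3


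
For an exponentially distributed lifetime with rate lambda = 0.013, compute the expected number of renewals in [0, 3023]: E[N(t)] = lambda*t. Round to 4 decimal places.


lambda = 0.013
t = 3023
E[N(t)] = lambda * t
E[N(t)] = 0.013 * 3023
E[N(t)] = 39.299

39.299


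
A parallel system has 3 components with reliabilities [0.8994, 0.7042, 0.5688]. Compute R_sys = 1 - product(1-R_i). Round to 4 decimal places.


Components: [0.8994, 0.7042, 0.5688]
(1 - 0.8994) = 0.1006, running product = 0.1006
(1 - 0.7042) = 0.2958, running product = 0.0298
(1 - 0.5688) = 0.4312, running product = 0.0128
Product of (1-R_i) = 0.0128
R_sys = 1 - 0.0128 = 0.9872

0.9872


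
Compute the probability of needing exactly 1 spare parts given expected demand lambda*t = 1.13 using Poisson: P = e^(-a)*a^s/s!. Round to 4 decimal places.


a = 1.13, s = 1
e^(-a) = e^(-1.13) = 0.323
a^s = 1.13^1 = 1.13
s! = 1
P = 0.323 * 1.13 / 1
P = 0.365

0.365


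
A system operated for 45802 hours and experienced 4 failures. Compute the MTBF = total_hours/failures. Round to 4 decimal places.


total_hours = 45802
failures = 4
MTBF = 45802 / 4
MTBF = 11450.5

11450.5


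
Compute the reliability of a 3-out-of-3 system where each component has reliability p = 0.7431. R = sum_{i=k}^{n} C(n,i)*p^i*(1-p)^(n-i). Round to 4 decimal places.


k = 3, n = 3, p = 0.7431
i=3: C(3,3)=1 * 0.7431^3 * 0.2569^0 = 0.4103
R = sum of terms = 0.4103

0.4103


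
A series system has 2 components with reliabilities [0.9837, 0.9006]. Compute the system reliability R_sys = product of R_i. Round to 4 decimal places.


Components: [0.9837, 0.9006]
After component 1 (R=0.9837): product = 0.9837
After component 2 (R=0.9006): product = 0.8859
R_sys = 0.8859

0.8859


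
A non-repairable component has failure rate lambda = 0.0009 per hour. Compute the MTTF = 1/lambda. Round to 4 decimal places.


lambda = 0.0009
MTTF = 1 / 0.0009
MTTF = 1111.1111

1111.1111


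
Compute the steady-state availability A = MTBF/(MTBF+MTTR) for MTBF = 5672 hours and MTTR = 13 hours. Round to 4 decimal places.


MTBF = 5672
MTTR = 13
MTBF + MTTR = 5685
A = 5672 / 5685
A = 0.9977

0.9977


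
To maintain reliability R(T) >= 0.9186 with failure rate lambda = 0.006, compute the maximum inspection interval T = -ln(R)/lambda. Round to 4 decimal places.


R_target = 0.9186
lambda = 0.006
-ln(0.9186) = 0.0849
T = 0.0849 / 0.006
T = 14.1508

14.1508


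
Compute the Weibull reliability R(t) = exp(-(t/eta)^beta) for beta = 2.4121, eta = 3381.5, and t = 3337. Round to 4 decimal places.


beta = 2.4121, eta = 3381.5, t = 3337
t/eta = 3337 / 3381.5 = 0.9868
(t/eta)^beta = 0.9868^2.4121 = 0.9686
R(t) = exp(-0.9686)
R(t) = 0.3796

0.3796


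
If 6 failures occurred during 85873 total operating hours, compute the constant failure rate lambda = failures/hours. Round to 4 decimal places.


failures = 6
total_hours = 85873
lambda = 6 / 85873
lambda = 0.0001

0.0001


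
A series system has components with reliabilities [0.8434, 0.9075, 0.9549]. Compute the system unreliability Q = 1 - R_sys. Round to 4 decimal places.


Components: [0.8434, 0.9075, 0.9549]
After component 1: product = 0.8434
After component 2: product = 0.7654
After component 3: product = 0.7309
R_sys = 0.7309
Q = 1 - 0.7309 = 0.2691

0.2691


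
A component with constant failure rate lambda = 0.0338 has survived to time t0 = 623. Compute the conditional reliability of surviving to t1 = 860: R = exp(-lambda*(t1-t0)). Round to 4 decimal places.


lambda = 0.0338
t0 = 623, t1 = 860
t1 - t0 = 237
lambda * (t1-t0) = 0.0338 * 237 = 8.0106
R = exp(-8.0106)
R = 0.0003

0.0003


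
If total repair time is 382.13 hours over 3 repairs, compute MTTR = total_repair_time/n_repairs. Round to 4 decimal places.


total_repair_time = 382.13
n_repairs = 3
MTTR = 382.13 / 3
MTTR = 127.3767

127.3767


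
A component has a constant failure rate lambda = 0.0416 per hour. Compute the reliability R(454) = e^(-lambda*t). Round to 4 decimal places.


lambda = 0.0416
t = 454
lambda * t = 18.8864
R(t) = e^(-18.8864)
R(t) = 0.0

0.0


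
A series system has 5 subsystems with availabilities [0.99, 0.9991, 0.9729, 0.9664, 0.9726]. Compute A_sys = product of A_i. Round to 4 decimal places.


Subsystems: [0.99, 0.9991, 0.9729, 0.9664, 0.9726]
After subsystem 1 (A=0.99): product = 0.99
After subsystem 2 (A=0.9991): product = 0.9891
After subsystem 3 (A=0.9729): product = 0.9623
After subsystem 4 (A=0.9664): product = 0.93
After subsystem 5 (A=0.9726): product = 0.9045
A_sys = 0.9045

0.9045


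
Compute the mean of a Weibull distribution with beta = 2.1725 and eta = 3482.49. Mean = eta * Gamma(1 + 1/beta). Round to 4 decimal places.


beta = 2.1725, eta = 3482.49
1/beta = 0.4603
1 + 1/beta = 1.4603
Gamma(1.4603) = 0.8856
Mean = 3482.49 * 0.8856
Mean = 3084.1069

3084.1069


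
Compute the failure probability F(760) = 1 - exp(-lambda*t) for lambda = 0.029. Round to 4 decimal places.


lambda = 0.029, t = 760
lambda * t = 22.04
exp(-22.04) = 0.0
F(t) = 1 - 0.0
F(t) = 1.0

1.0


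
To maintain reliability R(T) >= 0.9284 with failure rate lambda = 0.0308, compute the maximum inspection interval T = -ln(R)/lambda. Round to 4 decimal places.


R_target = 0.9284
lambda = 0.0308
-ln(0.9284) = 0.0743
T = 0.0743 / 0.0308
T = 2.4121

2.4121


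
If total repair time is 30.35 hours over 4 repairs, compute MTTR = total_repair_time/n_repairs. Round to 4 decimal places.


total_repair_time = 30.35
n_repairs = 4
MTTR = 30.35 / 4
MTTR = 7.5875

7.5875


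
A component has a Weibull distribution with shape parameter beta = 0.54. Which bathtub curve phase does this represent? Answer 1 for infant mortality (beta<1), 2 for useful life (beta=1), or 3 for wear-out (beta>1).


beta = 0.54
Compare beta to 1:
beta < 1 => infant mortality (phase 1)
beta = 1 => useful life (phase 2)
beta > 1 => wear-out (phase 3)
Since beta = 0.54, this is infant mortality (decreasing failure rate)
Phase = 1

1


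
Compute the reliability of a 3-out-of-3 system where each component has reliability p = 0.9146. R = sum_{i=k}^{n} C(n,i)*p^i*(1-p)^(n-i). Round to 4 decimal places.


k = 3, n = 3, p = 0.9146
i=3: C(3,3)=1 * 0.9146^3 * 0.0854^0 = 0.7651
R = sum of terms = 0.7651

0.7651


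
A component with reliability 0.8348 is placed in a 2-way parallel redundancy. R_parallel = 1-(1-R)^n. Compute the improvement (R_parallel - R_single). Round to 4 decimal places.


R_single = 0.8348, n = 2
1 - R_single = 0.1652
(1 - R_single)^n = 0.1652^2 = 0.0273
R_parallel = 1 - 0.0273 = 0.9727
Improvement = 0.9727 - 0.8348
Improvement = 0.1379

0.1379


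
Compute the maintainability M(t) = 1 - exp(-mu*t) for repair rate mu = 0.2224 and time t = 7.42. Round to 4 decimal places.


mu = 0.2224, t = 7.42
mu * t = 0.2224 * 7.42 = 1.6502
exp(-1.6502) = 0.192
M(t) = 1 - 0.192
M(t) = 0.808

0.808


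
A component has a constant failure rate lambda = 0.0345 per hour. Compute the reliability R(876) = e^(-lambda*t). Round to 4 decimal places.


lambda = 0.0345
t = 876
lambda * t = 30.222
R(t) = e^(-30.222)
R(t) = 0.0

0.0


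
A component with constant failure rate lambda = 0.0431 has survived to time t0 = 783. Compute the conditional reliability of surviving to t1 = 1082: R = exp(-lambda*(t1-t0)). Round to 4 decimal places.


lambda = 0.0431
t0 = 783, t1 = 1082
t1 - t0 = 299
lambda * (t1-t0) = 0.0431 * 299 = 12.8869
R = exp(-12.8869)
R = 0.0

0.0


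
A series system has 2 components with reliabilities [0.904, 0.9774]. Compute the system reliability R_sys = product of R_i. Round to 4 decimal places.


Components: [0.904, 0.9774]
After component 1 (R=0.904): product = 0.904
After component 2 (R=0.9774): product = 0.8836
R_sys = 0.8836

0.8836


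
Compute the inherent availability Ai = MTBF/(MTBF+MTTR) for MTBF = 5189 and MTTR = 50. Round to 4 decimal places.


MTBF = 5189
MTTR = 50
MTBF + MTTR = 5239
Ai = 5189 / 5239
Ai = 0.9905

0.9905


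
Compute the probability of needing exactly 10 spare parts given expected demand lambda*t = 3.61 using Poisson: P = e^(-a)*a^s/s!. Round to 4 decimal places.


a = 3.61, s = 10
e^(-a) = e^(-3.61) = 0.0271
a^s = 3.61^10 = 375899.7346
s! = 3628800
P = 0.0271 * 375899.7346 / 3628800
P = 0.0028

0.0028


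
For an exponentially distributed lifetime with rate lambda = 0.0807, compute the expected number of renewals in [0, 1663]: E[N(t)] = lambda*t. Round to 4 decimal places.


lambda = 0.0807
t = 1663
E[N(t)] = lambda * t
E[N(t)] = 0.0807 * 1663
E[N(t)] = 134.2041

134.2041


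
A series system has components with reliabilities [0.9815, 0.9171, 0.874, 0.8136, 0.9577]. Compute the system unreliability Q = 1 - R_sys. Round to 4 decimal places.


Components: [0.9815, 0.9171, 0.874, 0.8136, 0.9577]
After component 1: product = 0.9815
After component 2: product = 0.9001
After component 3: product = 0.7867
After component 4: product = 0.6401
After component 5: product = 0.613
R_sys = 0.613
Q = 1 - 0.613 = 0.387

0.387


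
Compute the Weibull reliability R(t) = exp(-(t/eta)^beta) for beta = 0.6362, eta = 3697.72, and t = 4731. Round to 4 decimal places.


beta = 0.6362, eta = 3697.72, t = 4731
t/eta = 4731 / 3697.72 = 1.2794
(t/eta)^beta = 1.2794^0.6362 = 1.1697
R(t) = exp(-1.1697)
R(t) = 0.3105

0.3105


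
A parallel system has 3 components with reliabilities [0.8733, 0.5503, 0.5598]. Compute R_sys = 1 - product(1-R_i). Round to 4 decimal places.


Components: [0.8733, 0.5503, 0.5598]
(1 - 0.8733) = 0.1267, running product = 0.1267
(1 - 0.5503) = 0.4497, running product = 0.057
(1 - 0.5598) = 0.4402, running product = 0.0251
Product of (1-R_i) = 0.0251
R_sys = 1 - 0.0251 = 0.9749

0.9749


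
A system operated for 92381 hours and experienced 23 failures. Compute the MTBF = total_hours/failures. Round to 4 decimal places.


total_hours = 92381
failures = 23
MTBF = 92381 / 23
MTBF = 4016.5652

4016.5652


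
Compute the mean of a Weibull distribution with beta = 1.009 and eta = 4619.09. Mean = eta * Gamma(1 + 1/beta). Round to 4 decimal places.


beta = 1.009, eta = 4619.09
1/beta = 0.9911
1 + 1/beta = 1.9911
Gamma(1.9911) = 0.9963
Mean = 4619.09 * 0.9963
Mean = 4601.8219

4601.8219


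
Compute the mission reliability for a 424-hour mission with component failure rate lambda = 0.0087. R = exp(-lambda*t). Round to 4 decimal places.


lambda = 0.0087
mission_time = 424
lambda * t = 0.0087 * 424 = 3.6888
R = exp(-3.6888)
R = 0.025

0.025


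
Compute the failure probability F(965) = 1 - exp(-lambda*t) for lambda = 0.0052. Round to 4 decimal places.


lambda = 0.0052, t = 965
lambda * t = 5.018
exp(-5.018) = 0.0066
F(t) = 1 - 0.0066
F(t) = 0.9934

0.9934


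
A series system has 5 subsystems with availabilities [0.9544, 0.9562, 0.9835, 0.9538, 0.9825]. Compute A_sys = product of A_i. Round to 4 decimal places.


Subsystems: [0.9544, 0.9562, 0.9835, 0.9538, 0.9825]
After subsystem 1 (A=0.9544): product = 0.9544
After subsystem 2 (A=0.9562): product = 0.9126
After subsystem 3 (A=0.9835): product = 0.8975
After subsystem 4 (A=0.9538): product = 0.8561
After subsystem 5 (A=0.9825): product = 0.8411
A_sys = 0.8411

0.8411


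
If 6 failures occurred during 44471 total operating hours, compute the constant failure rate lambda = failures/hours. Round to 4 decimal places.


failures = 6
total_hours = 44471
lambda = 6 / 44471
lambda = 0.0001

0.0001


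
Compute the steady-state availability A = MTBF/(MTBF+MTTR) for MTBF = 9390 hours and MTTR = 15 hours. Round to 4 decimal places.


MTBF = 9390
MTTR = 15
MTBF + MTTR = 9405
A = 9390 / 9405
A = 0.9984

0.9984


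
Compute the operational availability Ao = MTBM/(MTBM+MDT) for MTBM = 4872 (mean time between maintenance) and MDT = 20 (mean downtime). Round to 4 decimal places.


MTBM = 4872
MDT = 20
MTBM + MDT = 4892
Ao = 4872 / 4892
Ao = 0.9959

0.9959


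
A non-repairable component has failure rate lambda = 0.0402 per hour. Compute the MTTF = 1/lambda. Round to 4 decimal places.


lambda = 0.0402
MTTF = 1 / 0.0402
MTTF = 24.8756

24.8756


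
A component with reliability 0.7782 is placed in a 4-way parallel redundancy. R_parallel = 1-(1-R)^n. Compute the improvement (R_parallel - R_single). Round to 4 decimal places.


R_single = 0.7782, n = 4
1 - R_single = 0.2218
(1 - R_single)^n = 0.2218^4 = 0.0024
R_parallel = 1 - 0.0024 = 0.9976
Improvement = 0.9976 - 0.7782
Improvement = 0.2194

0.2194


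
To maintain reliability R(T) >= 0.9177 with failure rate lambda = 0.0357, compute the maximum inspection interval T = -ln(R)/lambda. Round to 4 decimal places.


R_target = 0.9177
lambda = 0.0357
-ln(0.9177) = 0.0859
T = 0.0859 / 0.0357
T = 2.4057

2.4057


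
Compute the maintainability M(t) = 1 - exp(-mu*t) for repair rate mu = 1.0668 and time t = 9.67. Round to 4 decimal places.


mu = 1.0668, t = 9.67
mu * t = 1.0668 * 9.67 = 10.316
exp(-10.316) = 0.0
M(t) = 1 - 0.0
M(t) = 1.0

1.0


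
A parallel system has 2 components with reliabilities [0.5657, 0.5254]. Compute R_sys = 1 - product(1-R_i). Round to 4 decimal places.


Components: [0.5657, 0.5254]
(1 - 0.5657) = 0.4343, running product = 0.4343
(1 - 0.5254) = 0.4746, running product = 0.2061
Product of (1-R_i) = 0.2061
R_sys = 1 - 0.2061 = 0.7939

0.7939


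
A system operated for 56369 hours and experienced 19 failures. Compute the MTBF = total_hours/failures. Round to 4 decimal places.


total_hours = 56369
failures = 19
MTBF = 56369 / 19
MTBF = 2966.7895

2966.7895


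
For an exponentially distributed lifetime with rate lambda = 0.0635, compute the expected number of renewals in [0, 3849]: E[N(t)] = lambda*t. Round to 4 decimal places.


lambda = 0.0635
t = 3849
E[N(t)] = lambda * t
E[N(t)] = 0.0635 * 3849
E[N(t)] = 244.4115

244.4115


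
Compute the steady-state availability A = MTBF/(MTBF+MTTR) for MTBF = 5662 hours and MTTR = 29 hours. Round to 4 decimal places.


MTBF = 5662
MTTR = 29
MTBF + MTTR = 5691
A = 5662 / 5691
A = 0.9949

0.9949


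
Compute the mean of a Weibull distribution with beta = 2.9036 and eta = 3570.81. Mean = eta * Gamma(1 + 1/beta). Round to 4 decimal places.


beta = 2.9036, eta = 3570.81
1/beta = 0.3444
1 + 1/beta = 1.3444
Gamma(1.3444) = 0.8917
Mean = 3570.81 * 0.8917
Mean = 3184.2172

3184.2172


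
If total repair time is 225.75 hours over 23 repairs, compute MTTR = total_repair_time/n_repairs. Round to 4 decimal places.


total_repair_time = 225.75
n_repairs = 23
MTTR = 225.75 / 23
MTTR = 9.8152

9.8152


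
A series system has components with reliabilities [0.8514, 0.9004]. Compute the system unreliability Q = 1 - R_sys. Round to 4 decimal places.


Components: [0.8514, 0.9004]
After component 1: product = 0.8514
After component 2: product = 0.7666
R_sys = 0.7666
Q = 1 - 0.7666 = 0.2334

0.2334


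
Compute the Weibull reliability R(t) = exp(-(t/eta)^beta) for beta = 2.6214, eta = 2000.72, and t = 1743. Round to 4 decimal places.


beta = 2.6214, eta = 2000.72, t = 1743
t/eta = 1743 / 2000.72 = 0.8712
(t/eta)^beta = 0.8712^2.6214 = 0.6966
R(t) = exp(-0.6966)
R(t) = 0.4983

0.4983


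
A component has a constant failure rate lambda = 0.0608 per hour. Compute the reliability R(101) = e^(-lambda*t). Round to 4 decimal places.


lambda = 0.0608
t = 101
lambda * t = 6.1408
R(t) = e^(-6.1408)
R(t) = 0.0022

0.0022


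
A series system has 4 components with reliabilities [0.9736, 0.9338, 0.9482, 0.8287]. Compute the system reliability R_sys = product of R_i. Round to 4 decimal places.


Components: [0.9736, 0.9338, 0.9482, 0.8287]
After component 1 (R=0.9736): product = 0.9736
After component 2 (R=0.9338): product = 0.9091
After component 3 (R=0.9482): product = 0.8621
After component 4 (R=0.8287): product = 0.7144
R_sys = 0.7144

0.7144


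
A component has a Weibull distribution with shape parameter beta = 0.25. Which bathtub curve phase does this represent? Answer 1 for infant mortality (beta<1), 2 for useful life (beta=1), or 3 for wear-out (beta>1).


beta = 0.25
Compare beta to 1:
beta < 1 => infant mortality (phase 1)
beta = 1 => useful life (phase 2)
beta > 1 => wear-out (phase 3)
Since beta = 0.25, this is infant mortality (decreasing failure rate)
Phase = 1

1


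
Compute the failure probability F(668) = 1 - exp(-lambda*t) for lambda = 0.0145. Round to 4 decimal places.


lambda = 0.0145, t = 668
lambda * t = 9.686
exp(-9.686) = 0.0001
F(t) = 1 - 0.0001
F(t) = 0.9999

0.9999


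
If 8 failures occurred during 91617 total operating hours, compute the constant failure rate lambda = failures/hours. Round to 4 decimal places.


failures = 8
total_hours = 91617
lambda = 8 / 91617
lambda = 0.0001

0.0001


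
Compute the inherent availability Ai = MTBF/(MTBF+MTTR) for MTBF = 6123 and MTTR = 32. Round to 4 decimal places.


MTBF = 6123
MTTR = 32
MTBF + MTTR = 6155
Ai = 6123 / 6155
Ai = 0.9948

0.9948


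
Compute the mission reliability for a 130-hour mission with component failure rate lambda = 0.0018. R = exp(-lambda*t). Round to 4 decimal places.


lambda = 0.0018
mission_time = 130
lambda * t = 0.0018 * 130 = 0.234
R = exp(-0.234)
R = 0.7914

0.7914


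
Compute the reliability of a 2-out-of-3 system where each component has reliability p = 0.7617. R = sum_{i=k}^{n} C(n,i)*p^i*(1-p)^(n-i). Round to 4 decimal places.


k = 2, n = 3, p = 0.7617
i=2: C(3,2)=3 * 0.7617^2 * 0.2383^1 = 0.4148
i=3: C(3,3)=1 * 0.7617^3 * 0.2383^0 = 0.4419
R = sum of terms = 0.8567

0.8567


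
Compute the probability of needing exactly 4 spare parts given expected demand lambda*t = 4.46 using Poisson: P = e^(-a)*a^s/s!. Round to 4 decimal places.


a = 4.46, s = 4
e^(-a) = e^(-4.46) = 0.0116
a^s = 4.46^4 = 395.6758
s! = 24
P = 0.0116 * 395.6758 / 24
P = 0.1906

0.1906


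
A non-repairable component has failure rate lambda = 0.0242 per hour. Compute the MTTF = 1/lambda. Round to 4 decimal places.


lambda = 0.0242
MTTF = 1 / 0.0242
MTTF = 41.3223

41.3223


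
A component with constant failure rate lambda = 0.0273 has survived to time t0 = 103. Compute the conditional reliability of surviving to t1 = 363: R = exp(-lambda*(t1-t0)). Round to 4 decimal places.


lambda = 0.0273
t0 = 103, t1 = 363
t1 - t0 = 260
lambda * (t1-t0) = 0.0273 * 260 = 7.098
R = exp(-7.098)
R = 0.0008

0.0008


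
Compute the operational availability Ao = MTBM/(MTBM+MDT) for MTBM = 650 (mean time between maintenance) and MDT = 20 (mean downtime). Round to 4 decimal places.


MTBM = 650
MDT = 20
MTBM + MDT = 670
Ao = 650 / 670
Ao = 0.9701

0.9701


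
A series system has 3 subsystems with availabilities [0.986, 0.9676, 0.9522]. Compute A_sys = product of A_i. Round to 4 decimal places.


Subsystems: [0.986, 0.9676, 0.9522]
After subsystem 1 (A=0.986): product = 0.986
After subsystem 2 (A=0.9676): product = 0.9541
After subsystem 3 (A=0.9522): product = 0.9084
A_sys = 0.9084

0.9084


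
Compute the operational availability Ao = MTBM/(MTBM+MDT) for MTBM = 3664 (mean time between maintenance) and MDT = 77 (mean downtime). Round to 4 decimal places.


MTBM = 3664
MDT = 77
MTBM + MDT = 3741
Ao = 3664 / 3741
Ao = 0.9794

0.9794


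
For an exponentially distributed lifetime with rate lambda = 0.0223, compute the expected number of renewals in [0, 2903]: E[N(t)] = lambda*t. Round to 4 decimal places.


lambda = 0.0223
t = 2903
E[N(t)] = lambda * t
E[N(t)] = 0.0223 * 2903
E[N(t)] = 64.7369

64.7369


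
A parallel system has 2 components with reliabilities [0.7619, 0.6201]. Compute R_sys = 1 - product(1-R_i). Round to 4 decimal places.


Components: [0.7619, 0.6201]
(1 - 0.7619) = 0.2381, running product = 0.2381
(1 - 0.6201) = 0.3799, running product = 0.0905
Product of (1-R_i) = 0.0905
R_sys = 1 - 0.0905 = 0.9095

0.9095
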